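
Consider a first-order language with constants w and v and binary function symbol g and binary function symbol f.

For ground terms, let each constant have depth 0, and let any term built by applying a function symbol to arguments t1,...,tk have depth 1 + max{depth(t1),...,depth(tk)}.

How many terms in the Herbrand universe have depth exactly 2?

192

If N_k denotes the number of depth-≤k ground terms, the 2 constants give N_0 = 2, and each function symbol of arity r contributes N_{k-1}^r new terms at level k: N_k = 2 + N_{k-1}^2 + N_{k-1}^2.
N_0 = 2
N_1 = 2 + 2^2 + 2^2 = 10
N_2 = 2 + 10^2 + 10^2 = 202
Terms of depth exactly 2: N_2 − N_1 = 202 − 10 = 192.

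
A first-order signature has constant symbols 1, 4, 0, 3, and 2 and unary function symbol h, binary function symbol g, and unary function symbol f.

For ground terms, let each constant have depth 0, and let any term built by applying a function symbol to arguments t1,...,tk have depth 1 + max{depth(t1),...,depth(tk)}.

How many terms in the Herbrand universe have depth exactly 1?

35

Let N_k = |{terms of depth ≤ k}|. Then N_0 = 5 and N_k = 5 + N_{k-1} + N_{k-1}^2 + N_{k-1} for k ≥ 1 (one summand per function symbol, arity giving the exponent).
N_0 = 5
N_1 = 5 + 5 + 5^2 + 5 = 40
Terms of depth exactly 1: N_1 − N_0 = 40 − 5 = 35.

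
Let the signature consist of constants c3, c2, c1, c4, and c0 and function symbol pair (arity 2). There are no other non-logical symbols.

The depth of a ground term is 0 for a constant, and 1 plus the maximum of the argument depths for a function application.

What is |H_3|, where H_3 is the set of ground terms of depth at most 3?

Let N_k count ground terms of depth at most k. Each non-constant term of depth ≤ k is some function symbol applied to depth-≤(k−1) arguments, giving N_k = 5 + N_{k-1}^2.
N_0 = 5
N_1 = 5 + 5^2 = 30
N_2 = 5 + 30^2 = 905
N_3 = 5 + 905^2 = 819030

819030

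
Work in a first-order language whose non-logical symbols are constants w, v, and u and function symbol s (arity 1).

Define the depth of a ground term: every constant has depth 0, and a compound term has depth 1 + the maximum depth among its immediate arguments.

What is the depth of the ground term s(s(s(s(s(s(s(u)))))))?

depth(s(u)) = 1 + depth(u) = 1 + 0 = 1
depth(s(s(u))) = 1 + depth(s(u)) = 1 + 1 = 2
depth(s(s(s(u)))) = 1 + depth(s(s(u))) = 1 + 2 = 3
depth(s(s(s(s(u))))) = 1 + depth(s(s(s(u)))) = 1 + 3 = 4
depth(s(s(s(s(s(u)))))) = 1 + depth(s(s(s(s(u))))) = 1 + 4 = 5
depth(s(s(s(s(s(s(u))))))) = 1 + depth(s(s(s(s(s(u)))))) = 1 + 5 = 6
depth(s(s(s(s(s(s(s(u)))))))) = 1 + depth(s(s(s(s(s(s(u))))))) = 1 + 6 = 7

7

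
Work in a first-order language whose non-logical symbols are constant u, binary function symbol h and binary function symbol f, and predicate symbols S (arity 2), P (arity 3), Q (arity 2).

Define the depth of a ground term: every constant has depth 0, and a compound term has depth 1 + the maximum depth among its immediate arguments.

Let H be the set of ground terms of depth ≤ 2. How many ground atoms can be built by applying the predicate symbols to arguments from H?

7581

First count ground terms of depth ≤ 2.
Let N_k = |{terms of depth ≤ k}|. Then N_0 = 1 and N_k = 1 + N_{k-1}^2 + N_{k-1}^2 for k ≥ 1 (one summand per function symbol, arity giving the exponent).
N_0 = 1
N_1 = 1 + 1^2 + 1^2 = 3
N_2 = 1 + 3^2 + 3^2 = 19
So |H| = 19.
For each predicate symbol, the number of ground atoms is |H| raised to its arity; summing:
  S: 19^2 = 361;  P: 19^3 = 6859;  Q: 19^2 = 361
Total ground atoms: 361 + 6859 + 361 = 7581.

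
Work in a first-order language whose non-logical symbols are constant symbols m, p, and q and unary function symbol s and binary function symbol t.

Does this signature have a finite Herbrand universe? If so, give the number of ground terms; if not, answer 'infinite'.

The signature has at least one function symbol (s, arity 1) and at least one constant (m).
Iterating s gives infinitely many distinct ground terms: m, s(m), s(s(m)), ...
So the Herbrand universe is infinite.

infinite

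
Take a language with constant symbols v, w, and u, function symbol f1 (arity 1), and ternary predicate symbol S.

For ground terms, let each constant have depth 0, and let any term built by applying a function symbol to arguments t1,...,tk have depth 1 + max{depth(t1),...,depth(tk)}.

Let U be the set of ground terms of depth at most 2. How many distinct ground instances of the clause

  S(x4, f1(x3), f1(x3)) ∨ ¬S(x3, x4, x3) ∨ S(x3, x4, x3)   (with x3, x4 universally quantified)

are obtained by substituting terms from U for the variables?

Ground terms of depth ≤ 2:
  Count level by level. With function symbols f1/1, the terms of depth ≤ k are the 3 constants together with each function applied to depth-≤(k−1) tuples, so N_k = 3 + N_{k-1}.
  N_0 = 3
  N_1 = 3 + 3 = 6
  N_2 = 3 + 6 = 9
  Explicitly: v, w, u, f1(v), f1(w), f1(u), f1(f1(v)), f1(f1(w)), f1(f1(u)).
So there are 9 ground terms available for substitution.
Each of x3, x4 ranges independently over the available ground terms, and distinct assignments produce distinct instances.
Number of ground instances = 9^2 = 81.

81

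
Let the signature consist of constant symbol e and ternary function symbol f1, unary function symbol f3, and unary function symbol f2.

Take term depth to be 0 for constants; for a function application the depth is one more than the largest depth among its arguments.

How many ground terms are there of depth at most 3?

389164

Let N_k = |{terms of depth ≤ k}|. Then N_0 = 1 and N_k = 1 + N_{k-1}^3 + N_{k-1} + N_{k-1} for k ≥ 1 (one summand per function symbol, arity giving the exponent).
N_0 = 1
N_1 = 1 + 1^3 + 1 + 1 = 4
N_2 = 1 + 4^3 + 4 + 4 = 73
N_3 = 1 + 73^3 + 73 + 73 = 389164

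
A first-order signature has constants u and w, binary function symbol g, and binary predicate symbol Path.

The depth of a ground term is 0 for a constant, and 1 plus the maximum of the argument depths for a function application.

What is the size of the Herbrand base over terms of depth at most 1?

36

First count ground terms of depth ≤ 1.
Let N_k count ground terms of depth at most k. Each non-constant term of depth ≤ k is some function symbol applied to depth-≤(k−1) arguments, giving N_k = 2 + N_{k-1}^2.
N_0 = 2
N_1 = 2 + 2^2 = 6
So |H| = 6.
A ground atom is a predicate applied to a tuple of terms from H, so the count is the sum over predicates of |H|^arity:
  Path: 6^2 = 36
Total ground atoms: 36.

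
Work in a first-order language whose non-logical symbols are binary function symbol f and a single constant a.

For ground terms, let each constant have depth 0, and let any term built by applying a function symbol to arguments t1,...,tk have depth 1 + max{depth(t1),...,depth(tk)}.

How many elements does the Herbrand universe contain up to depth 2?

5

Count level by level. With function symbols f/2, the terms of depth ≤ k are the 1 constant together with each function applied to depth-≤(k−1) tuples, so N_k = 1 + N_{k-1}^2.
N_0 = 1
N_1 = 1 + 1^2 = 2
N_2 = 1 + 2^2 = 5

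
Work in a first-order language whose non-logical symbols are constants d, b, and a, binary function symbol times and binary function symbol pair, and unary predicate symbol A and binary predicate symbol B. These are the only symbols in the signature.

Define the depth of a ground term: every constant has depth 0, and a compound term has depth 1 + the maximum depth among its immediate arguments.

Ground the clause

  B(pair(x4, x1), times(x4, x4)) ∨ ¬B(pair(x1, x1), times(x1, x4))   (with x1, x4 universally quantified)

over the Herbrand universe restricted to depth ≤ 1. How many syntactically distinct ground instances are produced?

Ground terms of depth ≤ 1:
  Let N_k = |{terms of depth ≤ k}|. Then N_0 = 3 and N_k = 3 + N_{k-1}^2 + N_{k-1}^2 for k ≥ 1 (one summand per function symbol, arity giving the exponent).
  N_0 = 3
  N_1 = 3 + 3^2 + 3^2 = 21
So there are 21 ground terms available for substitution.
The clause has 2 distinct variables (x1, x4), each appearing in the body. In the free term algebra distinct substitutions yield syntactically distinct ground instances.
Number of ground instances = 21^2 = 441.

441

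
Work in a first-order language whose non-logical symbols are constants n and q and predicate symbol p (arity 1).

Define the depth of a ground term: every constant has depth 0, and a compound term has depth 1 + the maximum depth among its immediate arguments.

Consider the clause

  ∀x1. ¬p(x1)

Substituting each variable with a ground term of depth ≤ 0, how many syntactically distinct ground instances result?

2

Ground terms of depth ≤ 0:
  With no function symbols every ground term is a constant, so there are exactly 2 ground terms at every depth bound.
  N_0 = 2
  Explicitly: n, q.
So there are 2 ground terms available for substitution.
The variable x1 ranges independently over the available ground terms, and distinct assignments produce distinct instances.
Number of ground instances = 2.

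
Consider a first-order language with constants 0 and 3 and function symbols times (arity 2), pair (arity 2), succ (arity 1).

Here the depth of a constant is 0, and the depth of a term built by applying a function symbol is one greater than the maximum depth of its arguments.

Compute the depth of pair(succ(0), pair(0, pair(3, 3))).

depth(succ(0)) = 1 + depth(0) = 1 + 0 = 1
depth(pair(3, 3)) = 1 + max(0, 0) = 1
depth(pair(0, pair(3, 3))) = 1 + max(0, 1) = 2
depth(pair(succ(0), pair(0, pair(3, 3)))) = 1 + max(1, 2) = 3

3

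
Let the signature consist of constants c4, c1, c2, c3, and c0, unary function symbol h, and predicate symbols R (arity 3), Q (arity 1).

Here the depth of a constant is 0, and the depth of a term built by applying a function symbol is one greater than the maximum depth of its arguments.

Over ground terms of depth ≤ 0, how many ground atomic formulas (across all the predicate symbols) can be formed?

130

First count ground terms of depth ≤ 0.
Let N_k = |{terms of depth ≤ k}|. Then N_0 = 5 and N_k = 5 + N_{k-1} for k ≥ 1 (one summand per function symbol, arity giving the exponent).
N_0 = 5
So |H| = 5.
Each predicate of arity r yields |H|^r ground atoms (one per choice of an r-tuple from H):
  R: 5^3 = 125;  Q: 5
Total ground atoms: 125 + 5 = 130.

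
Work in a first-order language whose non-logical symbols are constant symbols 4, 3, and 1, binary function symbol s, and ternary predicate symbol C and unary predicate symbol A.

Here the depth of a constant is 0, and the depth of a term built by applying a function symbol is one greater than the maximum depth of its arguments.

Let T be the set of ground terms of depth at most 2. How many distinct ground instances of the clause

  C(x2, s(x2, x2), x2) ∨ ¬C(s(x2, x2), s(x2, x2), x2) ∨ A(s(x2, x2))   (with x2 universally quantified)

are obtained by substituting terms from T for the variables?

147

Ground terms of depth ≤ 2:
  Let N_k count ground terms of depth at most k. Each non-constant term of depth ≤ k is some function symbol applied to depth-≤(k−1) arguments, giving N_k = 3 + N_{k-1}^2.
  N_0 = 3
  N_1 = 3 + 3^2 = 12
  N_2 = 3 + 12^2 = 147
So there are 147 ground terms available for substitution.
There is 1 variable to instantiate (x2),  occurring in at least one literal, so different choices give different ground instances.
Number of ground instances = 147.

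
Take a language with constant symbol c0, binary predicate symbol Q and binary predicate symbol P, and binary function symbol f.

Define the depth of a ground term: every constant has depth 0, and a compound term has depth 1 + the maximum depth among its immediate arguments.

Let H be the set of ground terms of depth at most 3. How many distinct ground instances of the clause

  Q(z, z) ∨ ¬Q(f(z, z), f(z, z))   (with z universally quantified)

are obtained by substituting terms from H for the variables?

Ground terms of depth ≤ 3:
  Let N_k count ground terms of depth at most k. Each non-constant term of depth ≤ k is some function symbol applied to depth-≤(k−1) arguments, giving N_k = 1 + N_{k-1}^2.
  N_0 = 1
  N_1 = 1 + 1^2 = 2
  N_2 = 1 + 2^2 = 5
  N_3 = 1 + 5^2 = 26
So there are 26 ground terms available for substitution.
The variable z ranges independently over the available ground terms, and distinct assignments produce distinct instances.
Number of ground instances = 26.

26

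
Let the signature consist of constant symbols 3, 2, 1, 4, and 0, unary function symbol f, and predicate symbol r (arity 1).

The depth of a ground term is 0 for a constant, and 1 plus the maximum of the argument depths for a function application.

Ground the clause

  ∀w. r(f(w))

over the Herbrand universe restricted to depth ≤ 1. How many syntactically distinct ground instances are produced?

Ground terms of depth ≤ 1:
  If N_k denotes the number of depth-≤k ground terms, the 5 constants give N_0 = 5, and each function symbol of arity r contributes N_{k-1}^r new terms at level k: N_k = 5 + N_{k-1}.
  N_0 = 5
  N_1 = 5 + 5 = 10
  Explicitly: 3, 2, 1, 4, 0, f(3), f(2), f(1), f(4), f(0).
So there are 10 ground terms available for substitution.
There is 1 variable to instantiate (w),  occurring in at least one literal, so different choices give different ground instances.
Number of ground instances = 10.

10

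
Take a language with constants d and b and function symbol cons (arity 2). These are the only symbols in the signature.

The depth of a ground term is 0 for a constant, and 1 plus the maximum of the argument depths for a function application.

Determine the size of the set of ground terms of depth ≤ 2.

Write N_k for the number of ground terms of depth ≤ k. A term of depth ≤ k is either a constant or a function symbol applied to arguments of depth ≤ k−1, so N_k = 2 + N_{k-1}^2.
N_0 = 2
N_1 = 2 + 2^2 = 6
N_2 = 2 + 6^2 = 38

38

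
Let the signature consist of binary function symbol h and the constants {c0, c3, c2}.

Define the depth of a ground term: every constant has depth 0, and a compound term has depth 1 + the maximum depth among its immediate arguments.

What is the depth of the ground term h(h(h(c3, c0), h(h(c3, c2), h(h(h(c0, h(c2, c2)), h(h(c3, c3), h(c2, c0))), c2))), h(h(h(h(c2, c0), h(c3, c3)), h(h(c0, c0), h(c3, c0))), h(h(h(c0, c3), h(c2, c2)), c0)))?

7

depth(h(c3, c0)) = 1 + max(0, 0) = 1
depth(h(c3, c2)) = 1 + max(0, 0) = 1
depth(h(c2, c2)) = 1 + max(0, 0) = 1
depth(h(c0, h(c2, c2))) = 1 + max(0, 1) = 2
depth(h(c3, c3)) = 1 + max(0, 0) = 1
depth(h(c2, c0)) = 1 + max(0, 0) = 1
depth(h(h(c3, c3), h(c2, c0))) = 1 + max(1, 1) = 2
depth(h(h(c0, h(c2, c2)), h(h(c3, c3), h(c2, c0)))) = 1 + max(2, 2) = 3
depth(h(h(h(c0, h(c2, c2)), h(h(c3, c3), h(c2, c0))), c2)) = 1 + max(3, 0) = 4
depth(h(h(c3, c2), h(h(h(c0, h(c2, c2)), h(h(c3, c3), h(c2, c0))), c2))) = 1 + max(1, 4) = 5
depth(h(h(c3, c0), h(h(c3, c2), h(h(h(c0, h(c2, c2)), h(h(c3, c3), h(c2, c0))), c2)))) = 1 + max(1, 5) = 6
depth(h(h(c2, c0), h(c3, c3))) = 1 + max(1, 1) = 2
depth(h(c0, c0)) = 1 + max(0, 0) = 1
depth(h(h(c0, c0), h(c3, c0))) = 1 + max(1, 1) = 2
depth(h(h(h(c2, c0), h(c3, c3)), h(h(c0, c0), h(c3, c0)))) = 1 + max(2, 2) = 3
depth(h(c0, c3)) = 1 + max(0, 0) = 1
depth(h(h(c0, c3), h(c2, c2))) = 1 + max(1, 1) = 2
depth(h(h(h(c0, c3), h(c2, c2)), c0)) = 1 + max(2, 0) = 3
depth(h(h(h(h(c2, c0), h(c3, c3)), h(h(c0, c0), h(c3, c0))), h(h(h(c0, c3), h(c2, c2)), c0))) = 1 + max(3, 3) = 4
depth(h(h(h(c3, c0), h(h(c3, c2), h(h(h(c0, h(c2, c2)), h(h(c3, c3), h(c2, c0))), c2))), h(h(h(h(c2, c0), h(c3, c3)), h(h(c0, c0), h(c3, c0))), h(h(h(c0, c3), h(c2, c2)), c0)))) = 1 + max(6, 4) = 7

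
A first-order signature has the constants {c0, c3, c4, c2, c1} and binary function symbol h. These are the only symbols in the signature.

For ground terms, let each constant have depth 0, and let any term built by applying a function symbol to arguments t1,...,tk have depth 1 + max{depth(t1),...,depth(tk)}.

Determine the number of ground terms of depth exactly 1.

25

Let N_k = |{terms of depth ≤ k}|. Then N_0 = 5 and N_k = 5 + N_{k-1}^2 for k ≥ 1 (one summand per function symbol, arity giving the exponent).
N_0 = 5
N_1 = 5 + 5^2 = 30
Terms of depth exactly 1: N_1 − N_0 = 30 − 5 = 25.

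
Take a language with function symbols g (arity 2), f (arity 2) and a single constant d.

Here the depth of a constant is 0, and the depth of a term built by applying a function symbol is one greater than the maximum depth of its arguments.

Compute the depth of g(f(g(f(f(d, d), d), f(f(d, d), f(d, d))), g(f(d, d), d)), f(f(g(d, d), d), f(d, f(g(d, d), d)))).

depth(f(d, d)) = 1 + max(0, 0) = 1
depth(f(f(d, d), d)) = 1 + max(1, 0) = 2
depth(f(f(d, d), f(d, d))) = 1 + max(1, 1) = 2
depth(g(f(f(d, d), d), f(f(d, d), f(d, d)))) = 1 + max(2, 2) = 3
depth(g(f(d, d), d)) = 1 + max(1, 0) = 2
depth(f(g(f(f(d, d), d), f(f(d, d), f(d, d))), g(f(d, d), d))) = 1 + max(3, 2) = 4
depth(g(d, d)) = 1 + max(0, 0) = 1
depth(f(g(d, d), d)) = 1 + max(1, 0) = 2
depth(f(d, f(g(d, d), d))) = 1 + max(0, 2) = 3
depth(f(f(g(d, d), d), f(d, f(g(d, d), d)))) = 1 + max(2, 3) = 4
depth(g(f(g(f(f(d, d), d), f(f(d, d), f(d, d))), g(f(d, d), d)), f(f(g(d, d), d), f(d, f(g(d, d), d))))) = 1 + max(4, 4) = 5

5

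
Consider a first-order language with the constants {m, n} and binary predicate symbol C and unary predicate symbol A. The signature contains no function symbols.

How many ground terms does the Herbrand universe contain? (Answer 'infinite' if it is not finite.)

There are no function symbols, so every ground term is one of the 2 constants.
The Herbrand universe is {m, n}, which is finite with 2 elements.

2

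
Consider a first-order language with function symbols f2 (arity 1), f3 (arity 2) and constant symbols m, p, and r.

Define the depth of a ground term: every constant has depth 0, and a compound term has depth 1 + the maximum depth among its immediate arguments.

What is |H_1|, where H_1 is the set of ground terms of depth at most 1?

15

If N_k denotes the number of depth-≤k ground terms, the 3 constants give N_0 = 3, and each function symbol of arity r contributes N_{k-1}^r new terms at level k: N_k = 3 + N_{k-1} + N_{k-1}^2.
N_0 = 3
N_1 = 3 + 3 + 3^2 = 15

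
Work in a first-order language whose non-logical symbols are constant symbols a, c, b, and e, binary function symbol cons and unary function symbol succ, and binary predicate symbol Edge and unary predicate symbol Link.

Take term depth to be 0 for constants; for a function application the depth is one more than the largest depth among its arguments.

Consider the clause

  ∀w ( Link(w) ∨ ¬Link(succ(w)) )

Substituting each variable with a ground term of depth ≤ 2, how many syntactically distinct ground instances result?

Ground terms of depth ≤ 2:
  Write N_k for the number of ground terms of depth ≤ k. A term of depth ≤ k is either a constant or a function symbol applied to arguments of depth ≤ k−1, so N_k = 4 + N_{k-1}^2 + N_{k-1}.
  N_0 = 4
  N_1 = 4 + 4^2 + 4 = 24
  N_2 = 4 + 24^2 + 24 = 604
So there are 604 ground terms available for substitution.
The variable w ranges independently over the available ground terms, and distinct assignments produce distinct instances.
Number of ground instances = 604.

604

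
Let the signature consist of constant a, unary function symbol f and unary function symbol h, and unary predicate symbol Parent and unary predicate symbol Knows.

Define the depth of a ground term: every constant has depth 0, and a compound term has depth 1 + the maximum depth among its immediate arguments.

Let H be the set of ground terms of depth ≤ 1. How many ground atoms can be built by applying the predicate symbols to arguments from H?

First count ground terms of depth ≤ 1.
Let N_k count ground terms of depth at most k. Each non-constant term of depth ≤ k is some function symbol applied to depth-≤(k−1) arguments, giving N_k = 1 + N_{k-1} + N_{k-1}.
N_0 = 1
N_1 = 1 + 1 + 1 = 3
Explicitly: a, f(a), h(a).
So |H| = 3.
For each predicate symbol, the number of ground atoms is |H| raised to its arity; summing:
  Parent: 3;  Knows: 3
Total ground atoms: 3 + 3 = 6.

6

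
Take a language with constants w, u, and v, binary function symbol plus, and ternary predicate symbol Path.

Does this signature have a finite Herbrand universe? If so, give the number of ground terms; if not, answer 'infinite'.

infinite

The signature has at least one function symbol (plus, arity 2) and at least one constant (w).
Iterating plus gives infinitely many distinct ground terms: w, plus(w, w), plus(plus(w, w), plus(w, w)), ...
So the Herbrand universe is infinite.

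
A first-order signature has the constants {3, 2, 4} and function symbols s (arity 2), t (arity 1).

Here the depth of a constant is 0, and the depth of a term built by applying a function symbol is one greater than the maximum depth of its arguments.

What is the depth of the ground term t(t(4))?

depth(t(4)) = 1 + depth(4) = 1 + 0 = 1
depth(t(t(4))) = 1 + depth(t(4)) = 1 + 1 = 2

2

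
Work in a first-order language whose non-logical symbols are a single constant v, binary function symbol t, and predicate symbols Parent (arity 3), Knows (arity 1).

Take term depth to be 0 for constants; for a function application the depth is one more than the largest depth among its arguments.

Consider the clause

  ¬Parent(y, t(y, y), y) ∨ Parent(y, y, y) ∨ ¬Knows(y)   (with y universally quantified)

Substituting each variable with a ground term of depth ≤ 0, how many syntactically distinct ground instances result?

Ground terms of depth ≤ 0:
  Write N_k for the number of ground terms of depth ≤ k. A term of depth ≤ k is either a constant or a function symbol applied to arguments of depth ≤ k−1, so N_k = 1 + N_{k-1}^2.
  N_0 = 1
So there is exactly 1 ground term available for substitution.
The variable y ranges independently over the available ground terms, and distinct assignments produce distinct instances.
Number of ground instances = 1.

1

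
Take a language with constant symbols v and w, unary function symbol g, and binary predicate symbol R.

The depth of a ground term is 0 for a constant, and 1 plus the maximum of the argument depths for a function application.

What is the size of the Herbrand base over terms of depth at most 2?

36

First count ground terms of depth ≤ 2.
If N_k denotes the number of depth-≤k ground terms, the 2 constants give N_0 = 2, and each function symbol of arity r contributes N_{k-1}^r new terms at level k: N_k = 2 + N_{k-1}.
N_0 = 2
N_1 = 2 + 2 = 4
N_2 = 2 + 4 = 6
Explicitly: v, w, g(v), g(w), g(g(v)), g(g(w)).
So |H| = 6.
Each predicate of arity r yields |H|^r ground atoms (one per choice of an r-tuple from H):
  R: 6^2 = 36
Total ground atoms: 36.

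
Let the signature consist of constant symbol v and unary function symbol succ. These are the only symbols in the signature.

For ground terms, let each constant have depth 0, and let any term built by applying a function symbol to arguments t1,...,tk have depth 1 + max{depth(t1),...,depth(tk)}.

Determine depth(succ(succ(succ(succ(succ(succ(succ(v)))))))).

7

depth(succ(v)) = 1 + depth(v) = 1 + 0 = 1
depth(succ(succ(v))) = 1 + depth(succ(v)) = 1 + 1 = 2
depth(succ(succ(succ(v)))) = 1 + depth(succ(succ(v))) = 1 + 2 = 3
depth(succ(succ(succ(succ(v))))) = 1 + depth(succ(succ(succ(v)))) = 1 + 3 = 4
depth(succ(succ(succ(succ(succ(v)))))) = 1 + depth(succ(succ(succ(succ(v))))) = 1 + 4 = 5
depth(succ(succ(succ(succ(succ(succ(v))))))) = 1 + depth(succ(succ(succ(succ(succ(v)))))) = 1 + 5 = 6
depth(succ(succ(succ(succ(succ(succ(succ(v)))))))) = 1 + depth(succ(succ(succ(succ(succ(succ(v))))))) = 1 + 6 = 7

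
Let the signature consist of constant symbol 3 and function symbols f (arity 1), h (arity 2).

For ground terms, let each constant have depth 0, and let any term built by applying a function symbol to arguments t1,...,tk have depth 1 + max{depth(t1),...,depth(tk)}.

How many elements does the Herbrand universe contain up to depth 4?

33673

If N_k denotes the number of depth-≤k ground terms, the 1 constant gives N_0 = 1, and each function symbol of arity r contributes N_{k-1}^r new terms at level k: N_k = 1 + N_{k-1} + N_{k-1}^2.
N_0 = 1
N_1 = 1 + 1 + 1^2 = 3
N_2 = 1 + 3 + 3^2 = 13
N_3 = 1 + 13 + 13^2 = 183
N_4 = 1 + 183 + 183^2 = 33673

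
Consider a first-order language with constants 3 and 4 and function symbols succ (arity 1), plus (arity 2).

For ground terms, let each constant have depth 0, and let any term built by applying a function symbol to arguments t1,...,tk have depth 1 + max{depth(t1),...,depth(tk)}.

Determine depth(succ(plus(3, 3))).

depth(plus(3, 3)) = 1 + max(0, 0) = 1
depth(succ(plus(3, 3))) = 1 + depth(plus(3, 3)) = 1 + 1 = 2

2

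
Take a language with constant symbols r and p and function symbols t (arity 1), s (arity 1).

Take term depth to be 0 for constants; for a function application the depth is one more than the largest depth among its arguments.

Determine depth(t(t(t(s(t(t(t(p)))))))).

7

depth(t(p)) = 1 + depth(p) = 1 + 0 = 1
depth(t(t(p))) = 1 + depth(t(p)) = 1 + 1 = 2
depth(t(t(t(p)))) = 1 + depth(t(t(p))) = 1 + 2 = 3
depth(s(t(t(t(p))))) = 1 + depth(t(t(t(p)))) = 1 + 3 = 4
depth(t(s(t(t(t(p)))))) = 1 + depth(s(t(t(t(p))))) = 1 + 4 = 5
depth(t(t(s(t(t(t(p))))))) = 1 + depth(t(s(t(t(t(p)))))) = 1 + 5 = 6
depth(t(t(t(s(t(t(t(p)))))))) = 1 + depth(t(t(s(t(t(t(p))))))) = 1 + 6 = 7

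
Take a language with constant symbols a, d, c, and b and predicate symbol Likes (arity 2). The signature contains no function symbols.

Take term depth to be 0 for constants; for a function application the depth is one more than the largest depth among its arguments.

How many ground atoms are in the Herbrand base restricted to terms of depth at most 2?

First count ground terms of depth ≤ 2.
With no function symbols every ground term is a constant, so there are exactly 4 ground terms at every depth bound.
N_0 = 4
N_1 = 4
N_2 = 4
Explicitly: a, d, c, b.
So |H| = 4.
Each predicate of arity r yields |H|^r ground atoms (one per choice of an r-tuple from H):
  Likes: 4^2 = 16
Total ground atoms: 16.

16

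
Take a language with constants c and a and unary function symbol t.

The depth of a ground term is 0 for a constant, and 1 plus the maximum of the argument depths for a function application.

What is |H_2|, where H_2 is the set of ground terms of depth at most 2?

6

Count level by level. With function symbols t/1, the terms of depth ≤ k are the 2 constants together with each function applied to depth-≤(k−1) tuples, so N_k = 2 + N_{k-1}.
N_0 = 2
N_1 = 2 + 2 = 4
N_2 = 2 + 4 = 6
Explicitly: c, a, t(c), t(a), t(t(c)), t(t(a)).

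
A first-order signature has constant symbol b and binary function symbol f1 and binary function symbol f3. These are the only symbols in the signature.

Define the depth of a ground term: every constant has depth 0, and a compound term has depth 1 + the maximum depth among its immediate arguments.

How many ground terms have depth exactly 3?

Count level by level. With function symbols f1/2, f3/2, the terms of depth ≤ k are the 1 constant together with each function applied to depth-≤(k−1) tuples, so N_k = 1 + N_{k-1}^2 + N_{k-1}^2.
N_0 = 1
N_1 = 1 + 1^2 + 1^2 = 3
N_2 = 1 + 3^2 + 3^2 = 19
N_3 = 1 + 19^2 + 19^2 = 723
Terms of depth exactly 3: N_3 − N_2 = 723 − 19 = 704.

704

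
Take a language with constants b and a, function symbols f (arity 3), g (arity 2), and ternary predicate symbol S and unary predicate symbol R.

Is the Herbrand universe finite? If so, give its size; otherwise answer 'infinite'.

infinite

The signature has at least one function symbol (f, arity 3) and at least one constant (b).
Iterating f gives infinitely many distinct ground terms: b, f(b, b, b), f(f(b, b, b), f(b, b, b), f(b, b, b)), ...
So the Herbrand universe is infinite.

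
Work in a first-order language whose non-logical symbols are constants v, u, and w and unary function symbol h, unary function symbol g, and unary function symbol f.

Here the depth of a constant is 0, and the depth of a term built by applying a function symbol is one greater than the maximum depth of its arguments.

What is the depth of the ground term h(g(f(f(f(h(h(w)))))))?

7

depth(h(w)) = 1 + depth(w) = 1 + 0 = 1
depth(h(h(w))) = 1 + depth(h(w)) = 1 + 1 = 2
depth(f(h(h(w)))) = 1 + depth(h(h(w))) = 1 + 2 = 3
depth(f(f(h(h(w))))) = 1 + depth(f(h(h(w)))) = 1 + 3 = 4
depth(f(f(f(h(h(w)))))) = 1 + depth(f(f(h(h(w))))) = 1 + 4 = 5
depth(g(f(f(f(h(h(w))))))) = 1 + depth(f(f(f(h(h(w)))))) = 1 + 5 = 6
depth(h(g(f(f(f(h(h(w)))))))) = 1 + depth(g(f(f(f(h(h(w))))))) = 1 + 6 = 7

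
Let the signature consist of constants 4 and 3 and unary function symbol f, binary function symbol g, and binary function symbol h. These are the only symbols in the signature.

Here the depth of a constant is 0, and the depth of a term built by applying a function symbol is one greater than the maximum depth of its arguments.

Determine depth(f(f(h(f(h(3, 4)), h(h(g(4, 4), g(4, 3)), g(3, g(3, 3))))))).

depth(h(3, 4)) = 1 + max(0, 0) = 1
depth(f(h(3, 4))) = 1 + depth(h(3, 4)) = 1 + 1 = 2
depth(g(4, 4)) = 1 + max(0, 0) = 1
depth(g(4, 3)) = 1 + max(0, 0) = 1
depth(h(g(4, 4), g(4, 3))) = 1 + max(1, 1) = 2
depth(g(3, 3)) = 1 + max(0, 0) = 1
depth(g(3, g(3, 3))) = 1 + max(0, 1) = 2
depth(h(h(g(4, 4), g(4, 3)), g(3, g(3, 3)))) = 1 + max(2, 2) = 3
depth(h(f(h(3, 4)), h(h(g(4, 4), g(4, 3)), g(3, g(3, 3))))) = 1 + max(2, 3) = 4
depth(f(h(f(h(3, 4)), h(h(g(4, 4), g(4, 3)), g(3, g(3, 3)))))) = 1 + depth(h(f(h(3, 4)), h(h(g(4, 4), g(4, 3)), g(3, g(3, 3))))) = 1 + 4 = 5
depth(f(f(h(f(h(3, 4)), h(h(g(4, 4), g(4, 3)), g(3, g(3, 3))))))) = 1 + depth(f(h(f(h(3, 4)), h(h(g(4, 4), g(4, 3)), g(3, g(3, 3)))))) = 1 + 5 = 6

6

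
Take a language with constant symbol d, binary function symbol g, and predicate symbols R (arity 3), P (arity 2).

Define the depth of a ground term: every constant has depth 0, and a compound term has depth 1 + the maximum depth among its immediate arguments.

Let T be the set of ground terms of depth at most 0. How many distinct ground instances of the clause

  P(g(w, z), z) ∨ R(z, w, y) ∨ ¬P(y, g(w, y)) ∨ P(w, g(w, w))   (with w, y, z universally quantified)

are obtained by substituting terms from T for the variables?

1

Ground terms of depth ≤ 0:
  If N_k denotes the number of depth-≤k ground terms, the 1 constant gives N_0 = 1, and each function symbol of arity r contributes N_{k-1}^r new terms at level k: N_k = 1 + N_{k-1}^2.
  N_0 = 1
So there is exactly 1 ground term available for substitution.
There are 3 variables to instantiate (w, y, z), each occurring in at least one literal, so different choices give different ground instances.
Number of ground instances = 1^3 = 1.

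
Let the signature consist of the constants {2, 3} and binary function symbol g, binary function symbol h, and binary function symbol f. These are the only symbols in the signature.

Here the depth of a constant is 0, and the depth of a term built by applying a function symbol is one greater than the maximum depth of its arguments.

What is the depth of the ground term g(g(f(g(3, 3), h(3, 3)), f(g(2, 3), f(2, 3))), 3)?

4

depth(g(3, 3)) = 1 + max(0, 0) = 1
depth(h(3, 3)) = 1 + max(0, 0) = 1
depth(f(g(3, 3), h(3, 3))) = 1 + max(1, 1) = 2
depth(g(2, 3)) = 1 + max(0, 0) = 1
depth(f(2, 3)) = 1 + max(0, 0) = 1
depth(f(g(2, 3), f(2, 3))) = 1 + max(1, 1) = 2
depth(g(f(g(3, 3), h(3, 3)), f(g(2, 3), f(2, 3)))) = 1 + max(2, 2) = 3
depth(g(g(f(g(3, 3), h(3, 3)), f(g(2, 3), f(2, 3))), 3)) = 1 + max(3, 0) = 4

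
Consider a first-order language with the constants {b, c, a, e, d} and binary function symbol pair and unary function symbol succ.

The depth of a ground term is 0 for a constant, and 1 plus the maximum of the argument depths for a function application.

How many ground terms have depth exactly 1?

30

Let N_k = |{terms of depth ≤ k}|. Then N_0 = 5 and N_k = 5 + N_{k-1}^2 + N_{k-1} for k ≥ 1 (one summand per function symbol, arity giving the exponent).
N_0 = 5
N_1 = 5 + 5^2 + 5 = 35
Terms of depth exactly 1: N_1 − N_0 = 35 − 5 = 30.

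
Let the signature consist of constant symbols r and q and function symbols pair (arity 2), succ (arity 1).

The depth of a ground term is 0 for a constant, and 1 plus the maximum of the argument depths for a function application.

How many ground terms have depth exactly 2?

66

Count level by level. With function symbols pair/2, succ/1, the terms of depth ≤ k are the 2 constants together with each function applied to depth-≤(k−1) tuples, so N_k = 2 + N_{k-1}^2 + N_{k-1}.
N_0 = 2
N_1 = 2 + 2^2 + 2 = 8
N_2 = 2 + 8^2 + 8 = 74
Terms of depth exactly 2: N_2 − N_1 = 74 − 8 = 66.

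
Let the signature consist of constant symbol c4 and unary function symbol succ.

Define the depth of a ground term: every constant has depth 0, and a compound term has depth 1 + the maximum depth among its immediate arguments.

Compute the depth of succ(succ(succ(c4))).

depth(succ(c4)) = 1 + depth(c4) = 1 + 0 = 1
depth(succ(succ(c4))) = 1 + depth(succ(c4)) = 1 + 1 = 2
depth(succ(succ(succ(c4)))) = 1 + depth(succ(succ(c4))) = 1 + 2 = 3

3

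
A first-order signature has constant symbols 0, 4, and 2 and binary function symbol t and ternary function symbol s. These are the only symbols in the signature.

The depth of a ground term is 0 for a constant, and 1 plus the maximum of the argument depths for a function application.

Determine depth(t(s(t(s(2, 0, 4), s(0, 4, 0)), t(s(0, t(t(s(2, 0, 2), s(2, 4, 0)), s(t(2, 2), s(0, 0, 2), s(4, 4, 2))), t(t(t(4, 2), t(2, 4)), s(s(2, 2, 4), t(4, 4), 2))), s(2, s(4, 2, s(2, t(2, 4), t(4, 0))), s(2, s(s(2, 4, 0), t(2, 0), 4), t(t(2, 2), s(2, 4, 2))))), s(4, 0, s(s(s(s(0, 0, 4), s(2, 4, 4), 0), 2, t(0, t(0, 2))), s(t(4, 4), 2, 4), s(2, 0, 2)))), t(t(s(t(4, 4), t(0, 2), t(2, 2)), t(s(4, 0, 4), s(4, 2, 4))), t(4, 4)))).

depth(s(2, 0, 4)) = 1 + max(0, 0, 0) = 1
depth(s(0, 4, 0)) = 1 + max(0, 0, 0) = 1
depth(t(s(2, 0, 4), s(0, 4, 0))) = 1 + max(1, 1) = 2
depth(s(2, 0, 2)) = 1 + max(0, 0, 0) = 1
depth(s(2, 4, 0)) = 1 + max(0, 0, 0) = 1
depth(t(s(2, 0, 2), s(2, 4, 0))) = 1 + max(1, 1) = 2
depth(t(2, 2)) = 1 + max(0, 0) = 1
depth(s(0, 0, 2)) = 1 + max(0, 0, 0) = 1
depth(s(4, 4, 2)) = 1 + max(0, 0, 0) = 1
depth(s(t(2, 2), s(0, 0, 2), s(4, 4, 2))) = 1 + max(1, 1, 1) = 2
depth(t(t(s(2, 0, 2), s(2, 4, 0)), s(t(2, 2), s(0, 0, 2), s(4, 4, 2)))) = 1 + max(2, 2) = 3
depth(t(4, 2)) = 1 + max(0, 0) = 1
depth(t(2, 4)) = 1 + max(0, 0) = 1
depth(t(t(4, 2), t(2, 4))) = 1 + max(1, 1) = 2
depth(s(2, 2, 4)) = 1 + max(0, 0, 0) = 1
depth(t(4, 4)) = 1 + max(0, 0) = 1
depth(s(s(2, 2, 4), t(4, 4), 2)) = 1 + max(1, 1, 0) = 2
depth(t(t(t(4, 2), t(2, 4)), s(s(2, 2, 4), t(4, 4), 2))) = 1 + max(2, 2) = 3
depth(s(0, t(t(s(2, 0, 2), s(2, 4, 0)), s(t(2, 2), s(0, 0, 2), s(4, 4, 2))), t(t(t(4, 2), t(2, 4)), s(s(2, 2, 4), t(4, 4), 2)))) = 1 + max(0, 3, 3) = 4
depth(t(4, 0)) = 1 + max(0, 0) = 1
depth(s(2, t(2, 4), t(4, 0))) = 1 + max(0, 1, 1) = 2
depth(s(4, 2, s(2, t(2, 4), t(4, 0)))) = 1 + max(0, 0, 2) = 3
depth(t(2, 0)) = 1 + max(0, 0) = 1
depth(s(s(2, 4, 0), t(2, 0), 4)) = 1 + max(1, 1, 0) = 2
depth(s(2, 4, 2)) = 1 + max(0, 0, 0) = 1
depth(t(t(2, 2), s(2, 4, 2))) = 1 + max(1, 1) = 2
depth(s(2, s(s(2, 4, 0), t(2, 0), 4), t(t(2, 2), s(2, 4, 2)))) = 1 + max(0, 2, 2) = 3
depth(s(2, s(4, 2, s(2, t(2, 4), t(4, 0))), s(2, s(s(2, 4, 0), t(2, 0), 4), t(t(2, 2), s(2, 4, 2))))) = 1 + max(0, 3, 3) = 4
depth(t(s(0, t(t(s(2, 0, 2), s(2, 4, 0)), s(t(2, 2), s(0, 0, 2), s(4, 4, 2))), t(t(t(4, 2), t(2, 4)), s(s(2, 2, 4), t(4, 4), 2))), s(2, s(4, 2, s(2, t(2, 4), t(4, 0))), s(2, s(s(2, 4, 0), t(2, 0), 4), t(t(2, 2), s(2, 4, 2)))))) = 1 + max(4, 4) = 5
depth(s(0, 0, 4)) = 1 + max(0, 0, 0) = 1
depth(s(2, 4, 4)) = 1 + max(0, 0, 0) = 1
depth(s(s(0, 0, 4), s(2, 4, 4), 0)) = 1 + max(1, 1, 0) = 2
depth(t(0, 2)) = 1 + max(0, 0) = 1
depth(t(0, t(0, 2))) = 1 + max(0, 1) = 2
depth(s(s(s(0, 0, 4), s(2, 4, 4), 0), 2, t(0, t(0, 2)))) = 1 + max(2, 0, 2) = 3
depth(s(t(4, 4), 2, 4)) = 1 + max(1, 0, 0) = 2
depth(s(s(s(s(0, 0, 4), s(2, 4, 4), 0), 2, t(0, t(0, 2))), s(t(4, 4), 2, 4), s(2, 0, 2))) = 1 + max(3, 2, 1) = 4
depth(s(4, 0, s(s(s(s(0, 0, 4), s(2, 4, 4), 0), 2, t(0, t(0, 2))), s(t(4, 4), 2, 4), s(2, 0, 2)))) = 1 + max(0, 0, 4) = 5
depth(s(t(s(2, 0, 4), s(0, 4, 0)), t(s(0, t(t(s(2, 0, 2), s(2, 4, 0)), s(t(2, 2), s(0, 0, 2), s(4, 4, 2))), t(t(t(4, 2), t(2, 4)), s(s(2, 2, 4), t(4, 4), 2))), s(2, s(4, 2, s(2, t(2, 4), t(4, 0))), s(2, s(s(2, 4, 0), t(2, 0), 4), t(t(2, 2), s(2, 4, 2))))), s(4, 0, s(s(s(s(0, 0, 4), s(2, 4, 4), 0), 2, t(0, t(0, 2))), s(t(4, 4), 2, 4), s(2, 0, 2))))) = 1 + max(2, 5, 5) = 6
depth(s(t(4, 4), t(0, 2), t(2, 2))) = 1 + max(1, 1, 1) = 2
depth(s(4, 0, 4)) = 1 + max(0, 0, 0) = 1
depth(s(4, 2, 4)) = 1 + max(0, 0, 0) = 1
depth(t(s(4, 0, 4), s(4, 2, 4))) = 1 + max(1, 1) = 2
depth(t(s(t(4, 4), t(0, 2), t(2, 2)), t(s(4, 0, 4), s(4, 2, 4)))) = 1 + max(2, 2) = 3
depth(t(t(s(t(4, 4), t(0, 2), t(2, 2)), t(s(4, 0, 4), s(4, 2, 4))), t(4, 4))) = 1 + max(3, 1) = 4
depth(t(s(t(s(2, 0, 4), s(0, 4, 0)), t(s(0, t(t(s(2, 0, 2), s(2, 4, 0)), s(t(2, 2), s(0, 0, 2), s(4, 4, 2))), t(t(t(4, 2), t(2, 4)), s(s(2, 2, 4), t(4, 4), 2))), s(2, s(4, 2, s(2, t(2, 4), t(4, 0))), s(2, s(s(2, 4, 0), t(2, 0), 4), t(t(2, 2), s(2, 4, 2))))), s(4, 0, s(s(s(s(0, 0, 4), s(2, 4, 4), 0), 2, t(0, t(0, 2))), s(t(4, 4), 2, 4), s(2, 0, 2)))), t(t(s(t(4, 4), t(0, 2), t(2, 2)), t(s(4, 0, 4), s(4, 2, 4))), t(4, 4)))) = 1 + max(6, 4) = 7

7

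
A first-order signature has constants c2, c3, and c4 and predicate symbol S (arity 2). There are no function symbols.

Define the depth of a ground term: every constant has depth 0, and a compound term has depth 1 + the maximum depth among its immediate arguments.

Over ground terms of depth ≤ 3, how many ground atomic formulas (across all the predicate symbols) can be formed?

9

First count ground terms of depth ≤ 3.
With no function symbols every ground term is a constant, so there are exactly 3 ground terms at every depth bound.
N_0 = 3
N_1 = 3
N_2 = 3
N_3 = 3
Explicitly: c2, c3, c4.
So |H| = 3.
For each predicate symbol, the number of ground atoms is |H| raised to its arity; summing:
  S: 3^2 = 9
Total ground atoms: 9.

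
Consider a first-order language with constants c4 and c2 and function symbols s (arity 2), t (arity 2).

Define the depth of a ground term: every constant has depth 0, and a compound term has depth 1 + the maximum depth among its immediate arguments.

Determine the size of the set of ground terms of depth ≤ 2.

Count level by level. With function symbols s/2, t/2, the terms of depth ≤ k are the 2 constants together with each function applied to depth-≤(k−1) tuples, so N_k = 2 + N_{k-1}^2 + N_{k-1}^2.
N_0 = 2
N_1 = 2 + 2^2 + 2^2 = 10
N_2 = 2 + 10^2 + 10^2 = 202

202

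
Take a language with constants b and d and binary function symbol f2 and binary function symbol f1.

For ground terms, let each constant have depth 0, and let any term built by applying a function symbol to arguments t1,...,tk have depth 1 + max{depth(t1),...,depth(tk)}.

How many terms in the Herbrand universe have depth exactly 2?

192

Let N_k = |{terms of depth ≤ k}|. Then N_0 = 2 and N_k = 2 + N_{k-1}^2 + N_{k-1}^2 for k ≥ 1 (one summand per function symbol, arity giving the exponent).
N_0 = 2
N_1 = 2 + 2^2 + 2^2 = 10
N_2 = 2 + 10^2 + 10^2 = 202
Terms of depth exactly 2: N_2 − N_1 = 202 − 10 = 192.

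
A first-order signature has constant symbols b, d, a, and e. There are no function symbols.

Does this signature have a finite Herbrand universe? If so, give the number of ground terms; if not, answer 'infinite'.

There are no function symbols, so every ground term is one of the 4 constants.
The Herbrand universe is {b, d, a, e}, which is finite with 4 elements.

4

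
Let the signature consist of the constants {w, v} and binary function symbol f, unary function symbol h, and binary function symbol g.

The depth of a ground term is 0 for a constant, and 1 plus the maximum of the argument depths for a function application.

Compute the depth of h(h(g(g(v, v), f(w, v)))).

4

depth(g(v, v)) = 1 + max(0, 0) = 1
depth(f(w, v)) = 1 + max(0, 0) = 1
depth(g(g(v, v), f(w, v))) = 1 + max(1, 1) = 2
depth(h(g(g(v, v), f(w, v)))) = 1 + depth(g(g(v, v), f(w, v))) = 1 + 2 = 3
depth(h(h(g(g(v, v), f(w, v))))) = 1 + depth(h(g(g(v, v), f(w, v)))) = 1 + 3 = 4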